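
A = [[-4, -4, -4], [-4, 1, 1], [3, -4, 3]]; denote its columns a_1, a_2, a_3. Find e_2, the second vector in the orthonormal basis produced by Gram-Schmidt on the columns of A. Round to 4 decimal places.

a_1 = (-4, -4, 3); ‖a_1‖ = 6.4031, so e_1 = (-0.6247, -0.6247, 0.4685).
e_1·a_2 = (-0.6247)·(-4) + (-0.6247)·1 + 0.4685·(-4) = 0.0000.
u_2 = a_2 + 0.0000·e_1 = (-4.0000, 1.0000, -4.0000).
‖u_2‖ = 5.7446, so e_2 = (-0.6963, 0.1741, -0.6963).

e_2 = (-0.6963, 0.1741, -0.6963)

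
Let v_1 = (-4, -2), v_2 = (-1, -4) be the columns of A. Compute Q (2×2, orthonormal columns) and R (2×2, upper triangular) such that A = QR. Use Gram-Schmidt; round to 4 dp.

v_1 = (-4, -2); ‖v_1‖ = 4.4721, so e_1 = (-0.8944, -0.4472).
e_1·v_2 = (-0.8944)·(-1) + (-0.4472)·(-4) = 2.6833.
u_2 = v_2 − 2.6833·e_1 = (1.4000, -2.8000).
‖u_2‖ = 3.1305, so e_2 = (0.4472, -0.8944).

Q = [[-0.8944, 0.4472], [-0.4472, -0.8944]], R = [[4.4721, 2.6833], [0.0000, 3.1305]]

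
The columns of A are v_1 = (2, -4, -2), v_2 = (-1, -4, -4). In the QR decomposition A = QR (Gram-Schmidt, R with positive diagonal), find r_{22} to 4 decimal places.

q_1 = v_1/‖v_1‖ = (2, -4, -2)/4.8990 = (0.4082, -0.8165, -0.4082).
r_{12} = q_1·v_2 = 4.4907.
u_2 = v_2 − 4.4907·q_1 = (-2.8333, -0.3333, -2.1667).
r_{22} = ‖u_2‖ = 3.5824.

r_{22} = 3.5824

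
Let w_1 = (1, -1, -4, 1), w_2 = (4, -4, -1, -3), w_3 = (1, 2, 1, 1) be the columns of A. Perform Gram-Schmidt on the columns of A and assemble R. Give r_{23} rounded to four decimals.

r_{23} = -0.9939

w_1 = (1, -1, -4, 1); ‖w_1‖ = 4.3589, so e_1 = (0.2294, -0.2294, -0.9177, 0.2294).
e_1·w_2 = 0.2294·4 + (-0.2294)·(-4) + (-0.9177)·(-1) + 0.2294·(-3) = 2.0647.
u_2 = w_2 − 2.0647·e_1 = (3.5263, -3.5263, 0.8947, -3.4737).
‖u_2‖ = 6.1430, so e_2 = (0.5740, -0.5740, 0.1457, -0.5655).
r_{23} = e_2·w_3 = -0.9939.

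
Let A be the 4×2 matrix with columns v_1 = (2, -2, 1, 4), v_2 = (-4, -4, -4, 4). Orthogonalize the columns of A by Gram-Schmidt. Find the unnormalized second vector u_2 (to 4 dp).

q_1 = v_1/‖v_1‖ = (2, -2, 1, 4)/5.0000 = (0.4000, -0.4000, 0.2000, 0.8000).
r_{12} = q_1·v_2 = 2.4000.
u_2 = v_2 − 2.4000·q_1 = (-4.9600, -3.0400, -4.4800, 2.0800).

u_2 = (-4.9600, -3.0400, -4.4800, 2.0800)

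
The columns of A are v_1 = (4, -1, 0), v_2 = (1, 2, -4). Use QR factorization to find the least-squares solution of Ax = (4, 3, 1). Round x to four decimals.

x = (0.7394, 0.2153)

v_1 = (4, -1, 0); ‖v_1‖ = 4.1231, so e_1 = (0.9701, -0.2425, 0.0000).
e_1·v_2 = 0.9701·1 + (-0.2425)·2 + 0.0000·(-4) = 0.4851.
u_2 = v_2 − 0.4851·e_1 = (0.5294, 2.1176, -4.0000).
‖u_2‖ = 4.5568, so e_2 = (0.1162, 0.4647, -0.8778).
Qᵀb = (3.1530, 0.9811).
Back-substitute: x_2 = 0.9811/4.5568 = 0.2153.
x_1 = (3.1530 − 0.4851·0.2153)/4.1231 = 0.7394.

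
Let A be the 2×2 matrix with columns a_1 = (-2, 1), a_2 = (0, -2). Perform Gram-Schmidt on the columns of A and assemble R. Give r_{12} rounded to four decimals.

r_{12} = -0.8944

e_1 = a_1/‖a_1‖ = (-2, 1)/2.2361 = (-0.8944, 0.4472).
r_{12} = e_1·a_2 = -0.8944.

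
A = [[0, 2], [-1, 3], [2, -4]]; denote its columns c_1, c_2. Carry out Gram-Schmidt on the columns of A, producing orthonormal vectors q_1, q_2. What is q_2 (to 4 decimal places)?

q_2 = (0.9129, 0.3651, 0.1826)

q_1 = c_1/‖c_1‖ = (0, -1, 2)/2.2361 = (0.0000, -0.4472, 0.8944).
r_{12} = q_1·c_2 = -4.9193.
u_2 = c_2 + 4.9193·q_1 = (2.0000, 0.8000, 0.4000).
‖u_2‖ = 2.1909, so q_2 = (0.9129, 0.3651, 0.1826).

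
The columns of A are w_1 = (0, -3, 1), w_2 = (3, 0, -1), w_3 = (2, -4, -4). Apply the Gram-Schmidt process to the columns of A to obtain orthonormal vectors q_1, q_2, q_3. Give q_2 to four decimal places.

w_1 = (0, -3, 1); ‖w_1‖ = 3.1623, so q_1 = (0.0000, -0.9487, 0.3162).
q_1·w_2 = 0.0000·3 + (-0.9487)·0 + 0.3162·(-1) = -0.3162.
u_2 = w_2 + 0.3162·q_1 = (3.0000, -0.3000, -0.9000).
‖u_2‖ = 3.1464, so q_2 = (0.9535, -0.0953, -0.2860).

q_2 = (0.9535, -0.0953, -0.2860)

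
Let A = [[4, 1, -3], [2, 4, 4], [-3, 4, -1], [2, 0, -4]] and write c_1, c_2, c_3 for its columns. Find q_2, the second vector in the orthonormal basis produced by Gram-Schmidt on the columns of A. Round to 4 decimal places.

q_2 = (0.1741, 0.6963, 0.6963, 0.0000)

c_1 = (4, 2, -3, 2); ‖c_1‖ = 5.7446, so q_1 = (0.6963, 0.3482, -0.5222, 0.3482).
q_1·c_2 = 0.6963·1 + 0.3482·4 + (-0.5222)·4 + 0.3482·0 = 0.0000.
u_2 = c_2 − 0.0000·q_1 = (1.0000, 4.0000, 4.0000, 0.0000).
‖u_2‖ = 5.7446, so q_2 = (0.1741, 0.6963, 0.6963, 0.0000).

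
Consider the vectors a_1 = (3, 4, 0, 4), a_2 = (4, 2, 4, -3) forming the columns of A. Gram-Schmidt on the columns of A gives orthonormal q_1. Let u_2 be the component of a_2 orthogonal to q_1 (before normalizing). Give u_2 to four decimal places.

q_1 = a_1/‖a_1‖ = (3, 4, 0, 4)/6.4031 = (0.4685, 0.6247, 0.0000, 0.6247).
r_{12} = q_1·a_2 = 1.2494.
u_2 = a_2 − 1.2494·q_1 = (3.4146, 1.2195, 4.0000, -3.7805).

u_2 = (3.4146, 1.2195, 4.0000, -3.7805)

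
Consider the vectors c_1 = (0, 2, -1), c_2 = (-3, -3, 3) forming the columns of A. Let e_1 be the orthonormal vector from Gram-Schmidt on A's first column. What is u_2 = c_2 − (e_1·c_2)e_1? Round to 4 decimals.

u_2 = (-3.0000, 0.6000, 1.2000)

c_1 = (0, 2, -1); ‖c_1‖ = 2.2361, so e_1 = (0.0000, 0.8944, -0.4472).
e_1·c_2 = 0.0000·(-3) + 0.8944·(-3) + (-0.4472)·3 = -4.0249.
u_2 = c_2 + 4.0249·e_1 = (-3.0000, 0.6000, 1.2000).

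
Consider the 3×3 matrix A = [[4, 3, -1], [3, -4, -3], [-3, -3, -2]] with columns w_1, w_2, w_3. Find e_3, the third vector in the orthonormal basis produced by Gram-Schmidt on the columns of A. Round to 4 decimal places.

w_1 = (4, 3, -3); ‖w_1‖ = 5.8310, so e_1 = (0.6860, 0.5145, -0.5145).
e_1·w_2 = 0.6860·3 + 0.5145·(-4) + (-0.5145)·(-3) = 1.5435.
u_2 = w_2 − 1.5435·e_1 = (1.9412, -4.7941, -2.2059).
‖u_2‖ = 5.6230, so e_2 = (0.3452, -0.8526, -0.3923).
e_1·w_3 = 0.6860·(-1) + 0.5145·(-3) + (-0.5145)·(-2) = -1.2005; e_2·w_3 = 0.3452·(-1) + (-0.8526)·(-3) + (-0.3923)·(-2) = 2.9972.
u_3 = w_3 + 1.2005·e_1 − 2.9972·e_2 = (-1.2112, 0.1730, -1.4419).
‖u_3‖ = 1.8910, so e_3 = (-0.6405, 0.0915, -0.7625).

e_3 = (-0.6405, 0.0915, -0.7625)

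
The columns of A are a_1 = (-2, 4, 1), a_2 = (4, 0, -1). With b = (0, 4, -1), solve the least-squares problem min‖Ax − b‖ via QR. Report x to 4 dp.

x = (0.9565, 0.5652)

a_1 = (-2, 4, 1); ‖a_1‖ = 4.5826, so q_1 = (-0.4364, 0.8729, 0.2182).
q_1·a_2 = (-0.4364)·4 + 0.8729·0 + 0.2182·(-1) = -1.9640.
u_2 = a_2 + 1.9640·q_1 = (3.1429, 1.7143, -0.5714).
‖u_2‖ = 3.6253, so q_2 = (0.8669, 0.4729, -0.1576).
Qᵀb = (3.2733, 2.0491).
Back-substitute: x_2 = 2.0491/3.6253 = 0.5652.
x_1 = (3.2733 + 1.9640·0.5652)/4.5826 = 0.9565.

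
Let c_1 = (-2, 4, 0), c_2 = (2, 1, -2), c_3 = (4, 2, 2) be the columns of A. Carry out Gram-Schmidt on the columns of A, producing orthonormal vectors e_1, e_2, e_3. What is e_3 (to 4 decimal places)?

c_1 = (-2, 4, 0); ‖c_1‖ = 4.4721, so e_1 = (-0.4472, 0.8944, 0.0000).
e_1·c_2 = (-0.4472)·2 + 0.8944·1 + 0.0000·(-2) = 0.0000.
u_2 = c_2 + 0.0000·e_1 = (2.0000, 1.0000, -2.0000).
‖u_2‖ = 3.0000, so e_2 = (0.6667, 0.3333, -0.6667).
e_1·c_3 = (-0.4472)·4 + 0.8944·2 + 0.0000·2 = 0.0000; e_2·c_3 = 0.6667·4 + 0.3333·2 + (-0.6667)·2 = 2.0000.
u_3 = c_3 + 0.0000·e_1 − 2.0000·e_2 = (2.6667, 1.3333, 3.3333).
‖u_3‖ = 4.4721, so e_3 = (0.5963, 0.2981, 0.7454).

e_3 = (0.5963, 0.2981, 0.7454)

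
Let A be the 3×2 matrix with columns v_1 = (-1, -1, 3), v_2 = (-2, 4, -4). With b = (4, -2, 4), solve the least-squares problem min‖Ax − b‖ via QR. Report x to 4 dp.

x = (-0.4400, -1.0600)

e_1 = v_1/‖v_1‖ = (-1, -1, 3)/3.3166 = (-0.3015, -0.3015, 0.9045).
r_{12} = e_1·v_2 = -4.2212.
u_2 = v_2 + 4.2212·e_1 = (-3.2727, 2.7273, -0.1818).
‖u_2‖ = 4.2640, so e_2 = (-0.7675, 0.6396, -0.0426).
Qᵀb = (3.0151, -4.5199).
Back-substitute: x_2 = -4.5199/4.2640 = -1.0600.
x_1 = (3.0151 + 4.2212·(-1.0600))/3.3166 = -0.4400.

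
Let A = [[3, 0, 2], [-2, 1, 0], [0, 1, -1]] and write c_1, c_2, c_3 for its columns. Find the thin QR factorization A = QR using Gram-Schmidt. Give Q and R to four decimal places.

Q = [[0.8321, 0.3548, 0.4264], [-0.5547, 0.5322, 0.6396], [0.0000, 0.7687, -0.6396]], R = [[3.6056, -0.5547, 1.6641], [0.0000, 1.3009, -0.0591], [0.0000, 0.0000, 1.4924]]

e_1 = c_1/‖c_1‖ = (3, -2, 0)/3.6056 = (0.8321, -0.5547, 0.0000).
r_{12} = e_1·c_2 = -0.5547.
u_2 = c_2 + 0.5547·e_1 = (0.4615, 0.6923, 1.0000).
‖u_2‖ = 1.3009, so e_2 = (0.3548, 0.5322, 0.7687).
r_{13} = e_1·c_3 = 1.6641; r_{23} = e_2·c_3 = -0.0591.
u_3 = c_3 − 1.6641·e_1 + 0.0591·e_2 = (0.6364, 0.9545, -0.9545).
‖u_3‖ = 1.4924, so e_3 = (0.4264, 0.6396, -0.6396).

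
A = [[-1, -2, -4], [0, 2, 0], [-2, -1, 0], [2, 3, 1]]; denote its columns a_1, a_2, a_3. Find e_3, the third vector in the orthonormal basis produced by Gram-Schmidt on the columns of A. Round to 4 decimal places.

e_3 = (-0.8655, -0.3925, 0.1761, -0.2566)

a_1 = (-1, 0, -2, 2); ‖a_1‖ = 3.0000, so e_1 = (-0.3333, 0.0000, -0.6667, 0.6667).
e_1·a_2 = (-0.3333)·(-2) + 0.0000·2 + (-0.6667)·(-1) + 0.6667·3 = 3.3333.
u_2 = a_2 − 3.3333·e_1 = (-0.8889, 2.0000, 1.2222, 0.7778).
‖u_2‖ = 2.6247, so e_2 = (-0.3387, 0.7620, 0.4657, 0.2963).
e_1·a_3 = (-0.3333)·(-4) + 0.0000·0 + (-0.6667)·0 + 0.6667·1 = 2.0000; e_2·a_3 = (-0.3387)·(-4) + 0.7620·0 + 0.4657·0 + 0.2963·1 = 1.6510.
u_3 = a_3 − 2.0000·e_1 − 1.6510·e_2 = (-2.7742, -1.2581, 0.5645, -0.8226).
‖u_3‖ = 3.2053, so e_3 = (-0.8655, -0.3925, 0.1761, -0.2566).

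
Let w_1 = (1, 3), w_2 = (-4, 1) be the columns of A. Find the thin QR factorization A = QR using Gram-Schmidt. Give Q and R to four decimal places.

e_1 = w_1/‖w_1‖ = (1, 3)/3.1623 = (0.3162, 0.9487).
r_{12} = e_1·w_2 = -0.3162.
u_2 = w_2 + 0.3162·e_1 = (-3.9000, 1.3000).
‖u_2‖ = 4.1110, so e_2 = (-0.9487, 0.3162).

Q = [[0.3162, -0.9487], [0.9487, 0.3162]], R = [[3.1623, -0.3162], [0.0000, 4.1110]]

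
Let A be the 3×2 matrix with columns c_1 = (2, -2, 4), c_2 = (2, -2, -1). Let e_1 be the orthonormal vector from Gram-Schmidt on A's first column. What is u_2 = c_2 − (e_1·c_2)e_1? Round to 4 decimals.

c_1 = (2, -2, 4); ‖c_1‖ = 4.8990, so e_1 = (0.4082, -0.4082, 0.8165).
e_1·c_2 = 0.4082·2 + (-0.4082)·(-2) + 0.8165·(-1) = 0.8165.
u_2 = c_2 − 0.8165·e_1 = (1.6667, -1.6667, -1.6667).

u_2 = (1.6667, -1.6667, -1.6667)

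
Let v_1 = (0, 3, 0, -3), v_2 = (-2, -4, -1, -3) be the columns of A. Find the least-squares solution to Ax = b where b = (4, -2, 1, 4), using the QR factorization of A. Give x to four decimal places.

x = (-1.0904, -0.5424)

q_1 = v_1/‖v_1‖ = (0, 3, 0, -3)/4.2426 = (0.0000, 0.7071, 0.0000, -0.7071).
r_{12} = q_1·v_2 = -0.7071.
u_2 = v_2 + 0.7071·q_1 = (-2.0000, -3.5000, -1.0000, -3.5000).
‖u_2‖ = 5.4314, so q_2 = (-0.3682, -0.6444, -0.1841, -0.6444).
Qᵀb = (-4.2426, -2.9458).
Back-substitute: x_2 = -2.9458/5.4314 = -0.5424.
x_1 = (-4.2426 + 0.7071·(-0.5424))/4.2426 = -1.0904.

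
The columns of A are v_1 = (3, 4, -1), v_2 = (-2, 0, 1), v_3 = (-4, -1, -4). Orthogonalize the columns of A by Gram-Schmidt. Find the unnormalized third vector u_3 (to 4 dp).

u_3 = (-2.3210, 0.5802, -4.6420)

v_1 = (3, 4, -1); ‖v_1‖ = 5.0990, so e_1 = (0.5883, 0.7845, -0.1961).
e_1·v_2 = 0.5883·(-2) + 0.7845·0 + (-0.1961)·1 = -1.3728.
u_2 = v_2 + 1.3728·e_1 = (-1.1923, 1.0769, 0.7308).
‖u_2‖ = 1.7650, so e_2 = (-0.6755, 0.6101, 0.4140).
e_1·v_3 = 0.5883·(-4) + 0.7845·(-1) + (-0.1961)·(-4) = -2.3534; e_2·v_3 = (-0.6755)·(-4) + 0.6101·(-1) + 0.4140·(-4) = 0.4358.
u_3 = v_3 + 2.3534·e_1 − 0.4358·e_2 = (-2.3210, 0.5802, -4.6420).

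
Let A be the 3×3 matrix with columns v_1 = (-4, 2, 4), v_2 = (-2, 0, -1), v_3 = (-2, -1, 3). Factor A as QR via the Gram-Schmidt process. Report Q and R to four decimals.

Q = [[-0.6667, -0.7288, -0.1562], [0.3333, -0.1041, -0.9370], [0.6667, -0.6768, 0.3123]], R = [[6.0000, 0.6667, 3.0000], [0.0000, 2.1344, -0.4685], [0.0000, 0.0000, 2.1864]]

v_1 = (-4, 2, 4); ‖v_1‖ = 6.0000, so e_1 = (-0.6667, 0.3333, 0.6667).
e_1·v_2 = (-0.6667)·(-2) + 0.3333·0 + 0.6667·(-1) = 0.6667.
u_2 = v_2 − 0.6667·e_1 = (-1.5556, -0.2222, -1.4444).
‖u_2‖ = 2.1344, so e_2 = (-0.7288, -0.1041, -0.6768).
e_1·v_3 = (-0.6667)·(-2) + 0.3333·(-1) + 0.6667·3 = 3.0000; e_2·v_3 = (-0.7288)·(-2) + (-0.1041)·(-1) + (-0.6768)·3 = -0.4685.
u_3 = v_3 − 3.0000·e_1 + 0.4685·e_2 = (-0.3415, -2.0488, 0.6829).
‖u_3‖ = 2.1864, so e_3 = (-0.1562, -0.9370, 0.3123).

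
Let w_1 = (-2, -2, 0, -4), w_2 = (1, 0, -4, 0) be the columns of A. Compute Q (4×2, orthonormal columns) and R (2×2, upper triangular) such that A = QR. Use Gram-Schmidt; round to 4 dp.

Q = [[-0.4082, 0.2031], [-0.4082, -0.0406], [0.0000, -0.9749], [-0.8165, -0.0812]], R = [[4.8990, -0.4082], [0.0000, 4.1028]]

w_1 = (-2, -2, 0, -4); ‖w_1‖ = 4.8990, so e_1 = (-0.4082, -0.4082, 0.0000, -0.8165).
e_1·w_2 = (-0.4082)·1 + (-0.4082)·0 + 0.0000·(-4) + (-0.8165)·0 = -0.4082.
u_2 = w_2 + 0.4082·e_1 = (0.8333, -0.1667, -4.0000, -0.3333).
‖u_2‖ = 4.1028, so e_2 = (0.2031, -0.0406, -0.9749, -0.0812).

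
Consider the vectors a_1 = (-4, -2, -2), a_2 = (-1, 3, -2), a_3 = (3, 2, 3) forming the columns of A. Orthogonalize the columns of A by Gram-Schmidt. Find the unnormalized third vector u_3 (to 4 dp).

a_1 = (-4, -2, -2); ‖a_1‖ = 4.8990, so q_1 = (-0.8165, -0.4082, -0.4082).
q_1·a_2 = (-0.8165)·(-1) + (-0.4082)·3 + (-0.4082)·(-2) = 0.4082.
u_2 = a_2 − 0.4082·q_1 = (-0.6667, 3.1667, -1.8333).
‖u_2‖ = 3.7193, so q_2 = (-0.1792, 0.8514, -0.4929).
q_1·a_3 = (-0.8165)·3 + (-0.4082)·2 + (-0.4082)·3 = -4.4907; q_2·a_3 = (-0.1792)·3 + 0.8514·2 + (-0.4929)·3 = -0.3137.
u_3 = a_3 + 4.4907·q_1 + 0.3137·q_2 = (-0.7229, 0.4337, 1.0120).

u_3 = (-0.7229, 0.4337, 1.0120)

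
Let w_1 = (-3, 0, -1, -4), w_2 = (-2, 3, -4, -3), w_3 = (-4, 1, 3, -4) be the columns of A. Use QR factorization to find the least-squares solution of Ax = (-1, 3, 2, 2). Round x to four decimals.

e_1 = w_1/‖w_1‖ = (-3, 0, -1, -4)/5.0990 = (-0.5883, 0.0000, -0.1961, -0.7845).
r_{12} = e_1·w_2 = 4.3146.
u_2 = w_2 − 4.3146·e_1 = (0.5385, 3.0000, -3.1538, 0.3846).
‖u_2‖ = 4.4028, so e_2 = (0.1223, 0.6814, -0.7163, 0.0874).
r_{13} = e_1·w_3 = 4.9029; r_{23} = e_2·w_3 = -2.3062.
u_3 = w_3 − 4.9029·e_1 + 2.3062·e_2 = (-0.8333, 2.5714, 2.3095, 0.0476).
‖u_3‖ = 3.5557, so e_3 = (-0.2344, 0.7232, 0.6495, 0.0134).
Qᵀb = (-1.3728, 0.6639, 3.7298).
Back-substitute: x_3 = 3.7298/3.5557 = 1.0490.
x_2 = (0.6639 + 2.3062·1.0490)/4.4028 = 0.7003.
x_1 = (-1.3728 − 4.3146·0.7003 − 4.9029·1.0490)/5.0990 = -1.8704.

x = (-1.8704, 0.7003, 1.0490)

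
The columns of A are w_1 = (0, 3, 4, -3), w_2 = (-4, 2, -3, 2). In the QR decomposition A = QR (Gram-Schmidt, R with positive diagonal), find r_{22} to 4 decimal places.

r_{22} = 5.3633

w_1 = (0, 3, 4, -3); ‖w_1‖ = 5.8310, so e_1 = (0.0000, 0.5145, 0.6860, -0.5145).
e_1·w_2 = 0.0000·(-4) + 0.5145·2 + 0.6860·(-3) + (-0.5145)·2 = -2.0580.
u_2 = w_2 + 2.0580·e_1 = (-4.0000, 3.0588, -1.5882, 0.9412).
r_{22} = ‖u_2‖ = 5.3633.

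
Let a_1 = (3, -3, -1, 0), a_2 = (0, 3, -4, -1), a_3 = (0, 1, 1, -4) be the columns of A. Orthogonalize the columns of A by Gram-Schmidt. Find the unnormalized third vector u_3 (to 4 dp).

e_1 = a_1/‖a_1‖ = (3, -3, -1, 0)/4.3589 = (0.6882, -0.6882, -0.2294, 0.0000).
r_{12} = e_1·a_2 = -1.1471.
u_2 = a_2 + 1.1471·e_1 = (0.7895, 2.2105, -4.2632, -1.0000).
‖u_2‖ = 4.9683, so e_2 = (0.1589, 0.4449, -0.8581, -0.2013).
r_{13} = e_1·a_3 = -0.9177; r_{23} = e_2·a_3 = 0.3920.
u_3 = a_3 + 0.9177·e_1 − 0.3920·e_2 = (0.5693, 0.1940, 1.1258, -3.9211).

u_3 = (0.5693, 0.1940, 1.1258, -3.9211)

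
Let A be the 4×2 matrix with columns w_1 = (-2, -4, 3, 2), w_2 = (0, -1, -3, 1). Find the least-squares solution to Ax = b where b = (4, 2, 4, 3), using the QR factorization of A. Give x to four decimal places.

w_1 = (-2, -4, 3, 2); ‖w_1‖ = 5.7446, so q_1 = (-0.3482, -0.6963, 0.5222, 0.3482).
q_1·w_2 = (-0.3482)·0 + (-0.6963)·(-1) + 0.5222·(-3) + 0.3482·1 = -0.5222.
u_2 = w_2 + 0.5222·q_1 = (-0.1818, -1.3636, -2.7273, 1.1818).
‖u_2‖ = 3.2753, so q_2 = (-0.0555, -0.4163, -0.8327, 0.3608).
Qᵀb = (0.3482, -3.3030).
Back-substitute: x_2 = -3.3030/3.2753 = -1.0085.
x_1 = (0.3482 + 0.5222·(-1.0085))/5.7446 = -0.0311.

x = (-0.0311, -1.0085)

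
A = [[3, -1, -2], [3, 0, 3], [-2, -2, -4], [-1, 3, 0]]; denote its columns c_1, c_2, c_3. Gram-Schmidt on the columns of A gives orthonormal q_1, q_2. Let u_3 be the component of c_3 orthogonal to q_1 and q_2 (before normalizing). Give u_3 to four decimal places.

u_3 = (-2.8491, 1.3585, -1.3208, -1.8302)

q_1 = c_1/‖c_1‖ = (3, 3, -2, -1)/4.7958 = (0.6255, 0.6255, -0.4170, -0.2085).
r_{12} = q_1·c_2 = -0.4170.
u_2 = c_2 + 0.4170·q_1 = (-0.7391, 0.2609, -2.1739, 2.9130).
‖u_2‖ = 3.7183, so q_2 = (-0.1988, 0.0702, -0.5846, 0.7834).
r_{13} = q_1·c_3 = 2.2937; r_{23} = q_2·c_3 = 2.9466.
u_3 = c_3 − 2.2937·q_1 − 2.9466·q_2 = (-2.8491, 1.3585, -1.3208, -1.8302).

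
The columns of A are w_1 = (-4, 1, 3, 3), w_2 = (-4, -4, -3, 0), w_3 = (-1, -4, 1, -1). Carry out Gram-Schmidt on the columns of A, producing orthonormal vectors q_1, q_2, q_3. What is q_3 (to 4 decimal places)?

q_3 = (0.1524, -0.6652, 0.6837, -0.2587)

w_1 = (-4, 1, 3, 3); ‖w_1‖ = 5.9161, so q_1 = (-0.6761, 0.1690, 0.5071, 0.5071).
q_1·w_2 = (-0.6761)·(-4) + 0.1690·(-4) + 0.5071·(-3) + 0.5071·0 = 0.5071.
u_2 = w_2 − 0.5071·q_1 = (-3.6571, -4.0857, -3.2571, -0.2571).
‖u_2‖ = 6.3830, so q_2 = (-0.5729, -0.6401, -0.5103, -0.0403).
q_1·w_3 = (-0.6761)·(-1) + 0.1690·(-4) + 0.5071·1 + 0.5071·(-1) = 0.0000; q_2·w_3 = (-0.5729)·(-1) + (-0.6401)·(-4) + (-0.5103)·1 + (-0.0403)·(-1) = 2.6633.
u_3 = w_3 + 0.0000·q_1 − 2.6633·q_2 = (0.5259, -2.2952, 2.3590, -0.8927).
‖u_3‖ = 3.4506, so q_3 = (0.1524, -0.6652, 0.6837, -0.2587).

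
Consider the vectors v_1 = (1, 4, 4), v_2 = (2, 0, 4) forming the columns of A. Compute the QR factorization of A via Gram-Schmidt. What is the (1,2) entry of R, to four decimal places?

v_1 = (1, 4, 4); ‖v_1‖ = 5.7446, so q_1 = (0.1741, 0.6963, 0.6963).
r_{12} = q_1·v_2 = 3.1334.

r_{12} = 3.1334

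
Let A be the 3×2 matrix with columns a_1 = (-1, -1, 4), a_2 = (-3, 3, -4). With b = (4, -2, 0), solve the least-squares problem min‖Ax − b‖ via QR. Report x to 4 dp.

a_1 = (-1, -1, 4); ‖a_1‖ = 4.2426, so q_1 = (-0.2357, -0.2357, 0.9428).
q_1·a_2 = (-0.2357)·(-3) + (-0.2357)·3 + 0.9428·(-4) = -3.7712.
u_2 = a_2 + 3.7712·q_1 = (-3.8889, 2.1111, -0.4444).
‖u_2‖ = 4.4472, so q_2 = (-0.8745, 0.4747, -0.0999).
Qᵀb = (-0.4714, -4.4472).
Back-substitute: x_2 = -4.4472/4.4472 = -1.0000.
x_1 = (-0.4714 + 3.7712·(-1.0000))/4.2426 = -1.0000.

x = (-1.0000, -1.0000)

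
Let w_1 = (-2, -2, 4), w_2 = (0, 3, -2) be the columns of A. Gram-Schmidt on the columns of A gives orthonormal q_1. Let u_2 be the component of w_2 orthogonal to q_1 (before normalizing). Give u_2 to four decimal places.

u_2 = (-1.1667, 1.8333, 0.3333)

q_1 = w_1/‖w_1‖ = (-2, -2, 4)/4.8990 = (-0.4082, -0.4082, 0.8165).
r_{12} = q_1·w_2 = -2.8577.
u_2 = w_2 + 2.8577·q_1 = (-1.1667, 1.8333, 0.3333).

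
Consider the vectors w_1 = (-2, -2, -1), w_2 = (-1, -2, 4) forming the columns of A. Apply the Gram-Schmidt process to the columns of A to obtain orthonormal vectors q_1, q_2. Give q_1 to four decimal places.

w_1 = (-2, -2, -1); ‖w_1‖ = 3.0000, so q_1 = (-0.6667, -0.6667, -0.3333).

q_1 = (-0.6667, -0.6667, -0.3333)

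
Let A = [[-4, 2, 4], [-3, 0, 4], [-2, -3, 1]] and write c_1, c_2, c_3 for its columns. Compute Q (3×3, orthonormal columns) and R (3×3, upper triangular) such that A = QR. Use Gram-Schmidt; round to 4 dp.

c_1 = (-4, -3, -2); ‖c_1‖ = 5.3852, so q_1 = (-0.7428, -0.5571, -0.3714).
q_1·c_2 = (-0.7428)·2 + (-0.5571)·0 + (-0.3714)·(-3) = -0.3714.
u_2 = c_2 + 0.3714·q_1 = (1.7241, -0.2069, -3.1379).
‖u_2‖ = 3.5864, so q_2 = (0.4807, -0.0577, -0.8750).
q_1·c_3 = (-0.7428)·4 + (-0.5571)·4 + (-0.3714)·1 = -5.5709; q_2·c_3 = 0.4807·4 + (-0.0577)·4 + (-0.8750)·1 = 0.8173.
u_3 = c_3 + 5.5709·q_1 − 0.8173·q_2 = (-0.5308, 0.9437, -0.3539).
‖u_3‖ = 1.1391, so q_3 = (-0.4660, 0.8284, -0.3107).

Q = [[-0.7428, 0.4807, -0.4660], [-0.5571, -0.0577, 0.8284], [-0.3714, -0.8750, -0.3107]], R = [[5.3852, -0.3714, -5.5709], [0.0000, 3.5864, 0.8173], [0.0000, 0.0000, 1.1391]]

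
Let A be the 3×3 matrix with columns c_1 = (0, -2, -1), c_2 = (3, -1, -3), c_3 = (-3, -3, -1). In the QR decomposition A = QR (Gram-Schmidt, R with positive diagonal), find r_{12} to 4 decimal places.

r_{12} = 2.2361

e_1 = c_1/‖c_1‖ = (0, -2, -1)/2.2361 = (0.0000, -0.8944, -0.4472).
r_{12} = e_1·c_2 = 2.2361.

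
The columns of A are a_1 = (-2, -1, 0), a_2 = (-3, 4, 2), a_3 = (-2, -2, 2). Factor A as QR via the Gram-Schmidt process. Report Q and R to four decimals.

Q = [[-0.8944, -0.4143, 0.1684], [-0.4472, 0.8286, -0.3369], [0.0000, 0.3766, 0.9264]], R = [[2.2361, 0.8944, 2.6833], [0.0000, 5.3104, -0.0753], [0.0000, 0.0000, 2.1896]]

a_1 = (-2, -1, 0); ‖a_1‖ = 2.2361, so e_1 = (-0.8944, -0.4472, 0.0000).
e_1·a_2 = (-0.8944)·(-3) + (-0.4472)·4 + 0.0000·2 = 0.8944.
u_2 = a_2 − 0.8944·e_1 = (-2.2000, 4.4000, 2.0000).
‖u_2‖ = 5.3104, so e_2 = (-0.4143, 0.8286, 0.3766).
e_1·a_3 = (-0.8944)·(-2) + (-0.4472)·(-2) + 0.0000·2 = 2.6833; e_2·a_3 = (-0.4143)·(-2) + 0.8286·(-2) + 0.3766·2 = -0.0753.
u_3 = a_3 − 2.6833·e_1 + 0.0753·e_2 = (0.3688, -0.7376, 2.0284).
‖u_3‖ = 2.1896, so e_3 = (0.1684, -0.3369, 0.9264).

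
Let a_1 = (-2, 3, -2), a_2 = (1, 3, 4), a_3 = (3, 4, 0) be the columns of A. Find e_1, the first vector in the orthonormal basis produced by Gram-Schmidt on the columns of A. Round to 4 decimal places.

e_1 = (-0.4851, 0.7276, -0.4851)

e_1 = a_1/‖a_1‖ = (-2, 3, -2)/4.1231 = (-0.4851, 0.7276, -0.4851).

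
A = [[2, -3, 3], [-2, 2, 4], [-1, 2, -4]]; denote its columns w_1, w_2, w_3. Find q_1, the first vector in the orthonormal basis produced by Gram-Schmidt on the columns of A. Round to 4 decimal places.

w_1 = (2, -2, -1); ‖w_1‖ = 3.0000, so q_1 = (0.6667, -0.6667, -0.3333).

q_1 = (0.6667, -0.6667, -0.3333)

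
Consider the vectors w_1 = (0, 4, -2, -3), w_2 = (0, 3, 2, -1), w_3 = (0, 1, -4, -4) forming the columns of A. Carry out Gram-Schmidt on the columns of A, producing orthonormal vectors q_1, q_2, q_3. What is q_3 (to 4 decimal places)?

q_3 = (0.0000, -0.4739, 0.2962, -0.8293)

w_1 = (0, 4, -2, -3); ‖w_1‖ = 5.3852, so q_1 = (0.0000, 0.7428, -0.3714, -0.5571).
q_1·w_2 = 0.0000·0 + 0.7428·3 + (-0.3714)·2 + (-0.5571)·(-1) = 2.0426.
u_2 = w_2 − 2.0426·q_1 = (0.0000, 1.4828, 2.7586, 0.1379).
‖u_2‖ = 3.1349, so q_2 = (0.0000, 0.4730, 0.8800, 0.0440).
q_1·w_3 = 0.0000·0 + 0.7428·1 + (-0.3714)·(-4) + (-0.5571)·(-4) = 4.4567; q_2·w_3 = 0.0000·0 + 0.4730·1 + 0.8800·(-4) + 0.0440·(-4) = -3.2229.
u_3 = w_3 − 4.4567·q_1 + 3.2229·q_2 = (0.0000, -0.7860, 0.4912, -1.3754).
‖u_3‖ = 1.6586, so q_3 = (0.0000, -0.4739, 0.2962, -0.8293).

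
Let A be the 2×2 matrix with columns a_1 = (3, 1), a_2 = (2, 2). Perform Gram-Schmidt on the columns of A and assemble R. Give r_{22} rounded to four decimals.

r_{22} = 1.2649

a_1 = (3, 1); ‖a_1‖ = 3.1623, so q_1 = (0.9487, 0.3162).
q_1·a_2 = 0.9487·2 + 0.3162·2 = 2.5298.
u_2 = a_2 − 2.5298·q_1 = (-0.4000, 1.2000).
r_{22} = ‖u_2‖ = 1.2649.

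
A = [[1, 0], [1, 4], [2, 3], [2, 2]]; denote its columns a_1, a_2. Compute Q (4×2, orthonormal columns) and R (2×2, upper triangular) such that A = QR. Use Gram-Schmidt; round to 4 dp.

Q = [[0.3162, -0.4566], [0.3162, 0.8480], [0.6325, 0.0652], [0.6325, -0.2609]], R = [[3.1623, 4.4272], [0.0000, 3.0659]]

a_1 = (1, 1, 2, 2); ‖a_1‖ = 3.1623, so e_1 = (0.3162, 0.3162, 0.6325, 0.6325).
e_1·a_2 = 0.3162·0 + 0.3162·4 + 0.6325·3 + 0.6325·2 = 4.4272.
u_2 = a_2 − 4.4272·e_1 = (-1.4000, 2.6000, 0.2000, -0.8000).
‖u_2‖ = 3.0659, so e_2 = (-0.4566, 0.8480, 0.0652, -0.2609).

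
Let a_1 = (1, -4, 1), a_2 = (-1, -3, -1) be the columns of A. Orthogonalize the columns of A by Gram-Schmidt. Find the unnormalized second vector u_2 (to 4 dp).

a_1 = (1, -4, 1); ‖a_1‖ = 4.2426, so q_1 = (0.2357, -0.9428, 0.2357).
q_1·a_2 = 0.2357·(-1) + (-0.9428)·(-3) + 0.2357·(-1) = 2.3570.
u_2 = a_2 − 2.3570·q_1 = (-1.5556, -0.7778, -1.5556).

u_2 = (-1.5556, -0.7778, -1.5556)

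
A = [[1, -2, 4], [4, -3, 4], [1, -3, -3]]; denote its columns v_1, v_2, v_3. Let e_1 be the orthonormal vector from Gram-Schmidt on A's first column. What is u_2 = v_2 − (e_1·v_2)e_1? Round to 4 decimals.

e_1 = v_1/‖v_1‖ = (1, 4, 1)/4.2426 = (0.2357, 0.9428, 0.2357).
r_{12} = e_1·v_2 = -4.0069.
u_2 = v_2 + 4.0069·e_1 = (-1.0556, 0.7778, -2.0556).

u_2 = (-1.0556, 0.7778, -2.0556)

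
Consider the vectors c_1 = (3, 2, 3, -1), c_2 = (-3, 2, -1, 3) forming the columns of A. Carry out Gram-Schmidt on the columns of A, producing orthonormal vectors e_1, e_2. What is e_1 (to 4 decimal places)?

e_1 = c_1/‖c_1‖ = (3, 2, 3, -1)/4.7958 = (0.6255, 0.4170, 0.6255, -0.2085).

e_1 = (0.6255, 0.4170, 0.6255, -0.2085)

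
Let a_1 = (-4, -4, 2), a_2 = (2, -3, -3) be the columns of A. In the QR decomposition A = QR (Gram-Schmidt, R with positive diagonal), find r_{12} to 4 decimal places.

r_{12} = -0.3333

a_1 = (-4, -4, 2); ‖a_1‖ = 6.0000, so e_1 = (-0.6667, -0.6667, 0.3333).
r_{12} = e_1·a_2 = -0.3333.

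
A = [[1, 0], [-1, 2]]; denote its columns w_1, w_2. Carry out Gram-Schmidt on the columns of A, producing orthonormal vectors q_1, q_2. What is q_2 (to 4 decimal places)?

w_1 = (1, -1); ‖w_1‖ = 1.4142, so q_1 = (0.7071, -0.7071).
q_1·w_2 = 0.7071·0 + (-0.7071)·2 = -1.4142.
u_2 = w_2 + 1.4142·q_1 = (1.0000, 1.0000).
‖u_2‖ = 1.4142, so q_2 = (0.7071, 0.7071).

q_2 = (0.7071, 0.7071)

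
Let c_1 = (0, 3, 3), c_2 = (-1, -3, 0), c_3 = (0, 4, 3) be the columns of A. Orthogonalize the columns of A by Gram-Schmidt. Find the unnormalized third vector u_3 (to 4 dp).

u_3 = (-0.2727, 0.0909, -0.0909)

c_1 = (0, 3, 3); ‖c_1‖ = 4.2426, so e_1 = (0.0000, 0.7071, 0.7071).
e_1·c_2 = 0.0000·(-1) + 0.7071·(-3) + 0.7071·0 = -2.1213.
u_2 = c_2 + 2.1213·e_1 = (-1.0000, -1.5000, 1.5000).
‖u_2‖ = 2.3452, so e_2 = (-0.4264, -0.6396, 0.6396).
e_1·c_3 = 0.0000·0 + 0.7071·4 + 0.7071·3 = 4.9497; e_2·c_3 = (-0.4264)·0 + (-0.6396)·4 + 0.6396·3 = -0.6396.
u_3 = c_3 − 4.9497·e_1 + 0.6396·e_2 = (-0.2727, 0.0909, -0.0909).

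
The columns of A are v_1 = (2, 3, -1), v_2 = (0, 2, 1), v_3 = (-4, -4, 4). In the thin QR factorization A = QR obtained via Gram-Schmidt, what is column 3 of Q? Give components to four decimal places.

e_3 = (0.7454, -0.2981, 0.5963)

v_1 = (2, 3, -1); ‖v_1‖ = 3.7417, so e_1 = (0.5345, 0.8018, -0.2673).
e_1·v_2 = 0.5345·0 + 0.8018·2 + (-0.2673)·1 = 1.3363.
u_2 = v_2 − 1.3363·e_1 = (-0.7143, 0.9286, 1.3571).
‖u_2‖ = 1.7928, so e_2 = (-0.3984, 0.5179, 0.7570).
e_1·v_3 = 0.5345·(-4) + 0.8018·(-4) + (-0.2673)·4 = -6.4143; e_2·v_3 = (-0.3984)·(-4) + 0.5179·(-4) + 0.7570·4 = 2.5498.
u_3 = v_3 + 6.4143·e_1 − 2.5498·e_2 = (0.4444, -0.1778, 0.3556).
‖u_3‖ = 0.5963, so e_3 = (0.7454, -0.2981, 0.5963).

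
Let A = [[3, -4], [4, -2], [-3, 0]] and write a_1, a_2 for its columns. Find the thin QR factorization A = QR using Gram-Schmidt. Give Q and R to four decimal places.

a_1 = (3, 4, -3); ‖a_1‖ = 5.8310, so e_1 = (0.5145, 0.6860, -0.5145).
e_1·a_2 = 0.5145·(-4) + 0.6860·(-2) + (-0.5145)·0 = -3.4300.
u_2 = a_2 + 3.4300·e_1 = (-2.2353, 0.3529, -1.7647).
‖u_2‖ = 2.8697, so e_2 = (-0.7789, 0.1230, -0.6149).

Q = [[0.5145, -0.7789], [0.6860, 0.1230], [-0.5145, -0.6149]], R = [[5.8310, -3.4300], [0.0000, 2.8697]]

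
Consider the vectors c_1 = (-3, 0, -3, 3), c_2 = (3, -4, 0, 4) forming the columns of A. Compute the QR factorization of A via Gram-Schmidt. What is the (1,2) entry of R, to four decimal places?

e_1 = c_1/‖c_1‖ = (-3, 0, -3, 3)/5.1962 = (-0.5774, 0.0000, -0.5774, 0.5774).
r_{12} = e_1·c_2 = 0.5774.

r_{12} = 0.5774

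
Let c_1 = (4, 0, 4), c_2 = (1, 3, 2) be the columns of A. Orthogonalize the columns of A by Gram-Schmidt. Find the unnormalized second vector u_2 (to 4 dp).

c_1 = (4, 0, 4); ‖c_1‖ = 5.6569, so q_1 = (0.7071, 0.0000, 0.7071).
q_1·c_2 = 0.7071·1 + 0.0000·3 + 0.7071·2 = 2.1213.
u_2 = c_2 − 2.1213·q_1 = (-0.5000, 3.0000, 0.5000).

u_2 = (-0.5000, 3.0000, 0.5000)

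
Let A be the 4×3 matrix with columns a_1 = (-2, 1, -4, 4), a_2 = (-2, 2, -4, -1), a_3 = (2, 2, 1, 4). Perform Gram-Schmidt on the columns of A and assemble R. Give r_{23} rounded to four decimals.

r_{23} = -3.1920

a_1 = (-2, 1, -4, 4); ‖a_1‖ = 6.0828, so e_1 = (-0.3288, 0.1644, -0.6576, 0.6576).
e_1·a_2 = (-0.3288)·(-2) + 0.1644·2 + (-0.6576)·(-4) + 0.6576·(-1) = 2.9592.
u_2 = a_2 − 2.9592·e_1 = (-1.0270, 1.5135, -2.0541, -2.9459).
‖u_2‖ = 4.0303, so e_2 = (-0.2548, 0.3755, -0.5097, -0.7310).
r_{23} = e_2·a_3 = -3.1920.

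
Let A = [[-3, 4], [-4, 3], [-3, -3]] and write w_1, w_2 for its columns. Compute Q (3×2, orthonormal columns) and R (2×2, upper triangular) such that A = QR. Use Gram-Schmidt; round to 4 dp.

Q = [[-0.5145, 0.5115], [-0.6860, 0.2361], [-0.5145, -0.8262]], R = [[5.8310, -2.5725], [0.0000, 5.2328]]

w_1 = (-3, -4, -3); ‖w_1‖ = 5.8310, so q_1 = (-0.5145, -0.6860, -0.5145).
q_1·w_2 = (-0.5145)·4 + (-0.6860)·3 + (-0.5145)·(-3) = -2.5725.
u_2 = w_2 + 2.5725·q_1 = (2.6765, 1.2353, -4.3235).
‖u_2‖ = 5.2328, so q_2 = (0.5115, 0.2361, -0.8262).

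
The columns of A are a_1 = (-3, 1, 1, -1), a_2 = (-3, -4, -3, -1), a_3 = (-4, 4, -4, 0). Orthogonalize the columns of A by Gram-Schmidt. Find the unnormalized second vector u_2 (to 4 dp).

a_1 = (-3, 1, 1, -1); ‖a_1‖ = 3.4641, so e_1 = (-0.8660, 0.2887, 0.2887, -0.2887).
e_1·a_2 = (-0.8660)·(-3) + 0.2887·(-4) + 0.2887·(-3) + (-0.2887)·(-1) = 0.8660.
u_2 = a_2 − 0.8660·e_1 = (-2.2500, -4.2500, -3.2500, -0.7500).

u_2 = (-2.2500, -4.2500, -3.2500, -0.7500)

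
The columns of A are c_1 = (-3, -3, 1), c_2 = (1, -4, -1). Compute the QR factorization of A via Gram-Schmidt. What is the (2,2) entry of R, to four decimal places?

c_1 = (-3, -3, 1); ‖c_1‖ = 4.3589, so e_1 = (-0.6882, -0.6882, 0.2294).
e_1·c_2 = (-0.6882)·1 + (-0.6882)·(-4) + 0.2294·(-1) = 1.8353.
u_2 = c_2 − 1.8353·e_1 = (2.2632, -2.7368, -1.4211).
r_{22} = ‖u_2‖ = 3.8251.

r_{22} = 3.8251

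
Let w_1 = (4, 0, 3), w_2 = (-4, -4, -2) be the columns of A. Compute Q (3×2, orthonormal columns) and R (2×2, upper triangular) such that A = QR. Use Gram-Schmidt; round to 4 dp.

Q = [[0.8000, -0.1177], [0.0000, -0.9806], [0.6000, 0.1569]], R = [[5.0000, -4.4000], [0.0000, 4.0792]]

w_1 = (4, 0, 3); ‖w_1‖ = 5.0000, so q_1 = (0.8000, 0.0000, 0.6000).
q_1·w_2 = 0.8000·(-4) + 0.0000·(-4) + 0.6000·(-2) = -4.4000.
u_2 = w_2 + 4.4000·q_1 = (-0.4800, -4.0000, 0.6400).
‖u_2‖ = 4.0792, so q_2 = (-0.1177, -0.9806, 0.1569).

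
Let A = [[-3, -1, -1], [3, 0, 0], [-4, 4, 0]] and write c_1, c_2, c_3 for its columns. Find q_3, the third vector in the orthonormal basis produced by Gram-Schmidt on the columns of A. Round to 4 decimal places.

q_3 = (-0.5934, -0.7911, -0.1483)

q_1 = c_1/‖c_1‖ = (-3, 3, -4)/5.8310 = (-0.5145, 0.5145, -0.6860).
r_{12} = q_1·c_2 = -2.2295.
u_2 = c_2 + 2.2295·q_1 = (-2.1471, 1.1471, 2.4706).
‖u_2‖ = 3.4683, so q_2 = (-0.6190, 0.3307, 0.7123).
r_{13} = q_1·c_3 = 0.5145; r_{23} = q_2·c_3 = 0.6190.
u_3 = c_3 − 0.5145·q_1 − 0.6190·q_2 = (-0.3521, -0.4694, -0.0880).
‖u_3‖ = 0.5934, so q_3 = (-0.5934, -0.7911, -0.1483).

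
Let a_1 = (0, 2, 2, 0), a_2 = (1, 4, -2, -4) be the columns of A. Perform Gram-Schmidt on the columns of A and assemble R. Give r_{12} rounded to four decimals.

a_1 = (0, 2, 2, 0); ‖a_1‖ = 2.8284, so q_1 = (0.0000, 0.7071, 0.7071, 0.0000).
r_{12} = q_1·a_2 = 1.4142.

r_{12} = 1.4142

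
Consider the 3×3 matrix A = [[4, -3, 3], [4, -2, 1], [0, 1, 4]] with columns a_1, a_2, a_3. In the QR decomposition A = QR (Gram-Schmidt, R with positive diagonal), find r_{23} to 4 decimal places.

r_{23} = 2.4495

a_1 = (4, 4, 0); ‖a_1‖ = 5.6569, so e_1 = (0.7071, 0.7071, 0.0000).
e_1·a_2 = 0.7071·(-3) + 0.7071·(-2) + 0.0000·1 = -3.5355.
u_2 = a_2 + 3.5355·e_1 = (-0.5000, 0.5000, 1.0000).
‖u_2‖ = 1.2247, so e_2 = (-0.4082, 0.4082, 0.8165).
r_{23} = e_2·a_3 = 2.4495.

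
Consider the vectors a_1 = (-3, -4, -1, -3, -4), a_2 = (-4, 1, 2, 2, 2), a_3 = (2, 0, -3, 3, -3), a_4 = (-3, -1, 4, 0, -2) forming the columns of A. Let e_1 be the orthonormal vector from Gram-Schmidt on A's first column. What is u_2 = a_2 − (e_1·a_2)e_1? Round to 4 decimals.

a_1 = (-3, -4, -1, -3, -4); ‖a_1‖ = 7.1414, so e_1 = (-0.4201, -0.5601, -0.1400, -0.4201, -0.5601).
e_1·a_2 = (-0.4201)·(-4) + (-0.5601)·1 + (-0.1400)·2 + (-0.4201)·2 + (-0.5601)·2 = -1.1202.
u_2 = a_2 + 1.1202·e_1 = (-4.4706, 0.3725, 1.8431, 1.5294, 1.3725).

u_2 = (-4.4706, 0.3725, 1.8431, 1.5294, 1.3725)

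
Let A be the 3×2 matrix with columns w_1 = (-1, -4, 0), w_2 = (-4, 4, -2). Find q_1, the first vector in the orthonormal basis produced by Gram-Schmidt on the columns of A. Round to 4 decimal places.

q_1 = (-0.2425, -0.9701, 0.0000)

w_1 = (-1, -4, 0); ‖w_1‖ = 4.1231, so q_1 = (-0.2425, -0.9701, 0.0000).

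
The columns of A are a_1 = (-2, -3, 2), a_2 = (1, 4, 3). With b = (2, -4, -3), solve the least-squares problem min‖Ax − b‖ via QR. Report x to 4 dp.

x = (-0.3492, -0.9921)

q_1 = a_1/‖a_1‖ = (-2, -3, 2)/4.1231 = (-0.4851, -0.7276, 0.4851).
r_{12} = q_1·a_2 = -1.9403.
u_2 = a_2 + 1.9403·q_1 = (0.0588, 2.5882, 3.9412).
‖u_2‖ = 4.7154, so q_2 = (0.0125, 0.5489, 0.8358).
Qᵀb = (0.4851, -4.6780).
Back-substitute: x_2 = -4.6780/4.7154 = -0.9921.
x_1 = (0.4851 + 1.9403·(-0.9921))/4.1231 = -0.3492.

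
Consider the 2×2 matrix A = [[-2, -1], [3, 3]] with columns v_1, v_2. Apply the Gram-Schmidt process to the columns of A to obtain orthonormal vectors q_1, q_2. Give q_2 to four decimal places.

q_2 = (0.8321, 0.5547)

v_1 = (-2, 3); ‖v_1‖ = 3.6056, so q_1 = (-0.5547, 0.8321).
q_1·v_2 = (-0.5547)·(-1) + 0.8321·3 = 3.0509.
u_2 = v_2 − 3.0509·q_1 = (0.6923, 0.4615).
‖u_2‖ = 0.8321, so q_2 = (0.8321, 0.5547).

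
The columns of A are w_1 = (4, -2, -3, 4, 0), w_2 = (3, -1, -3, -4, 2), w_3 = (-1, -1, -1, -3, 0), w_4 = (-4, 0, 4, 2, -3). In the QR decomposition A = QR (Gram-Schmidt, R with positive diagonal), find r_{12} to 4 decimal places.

w_1 = (4, -2, -3, 4, 0); ‖w_1‖ = 6.7082, so q_1 = (0.5963, -0.2981, -0.4472, 0.5963, 0.0000).
r_{12} = q_1·w_2 = 1.0435.

r_{12} = 1.0435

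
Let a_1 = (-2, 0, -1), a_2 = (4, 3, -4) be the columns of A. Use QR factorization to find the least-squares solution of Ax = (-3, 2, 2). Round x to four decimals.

q_1 = a_1/‖a_1‖ = (-2, 0, -1)/2.2361 = (-0.8944, 0.0000, -0.4472).
r_{12} = q_1·a_2 = -1.7889.
u_2 = a_2 + 1.7889·q_1 = (2.4000, 3.0000, -4.8000).
‖u_2‖ = 6.1482, so q_2 = (0.3904, 0.4880, -0.7807).
Qᵀb = (1.7889, -1.7566).
Back-substitute: x_2 = -1.7566/6.1482 = -0.2857.
x_1 = (1.7889 + 1.7889·(-0.2857))/2.2361 = 0.5714.

x = (0.5714, -0.2857)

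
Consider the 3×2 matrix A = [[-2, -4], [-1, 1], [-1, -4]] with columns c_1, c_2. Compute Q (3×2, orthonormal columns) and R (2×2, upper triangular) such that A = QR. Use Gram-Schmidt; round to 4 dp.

q_1 = c_1/‖c_1‖ = (-2, -1, -1)/2.4495 = (-0.8165, -0.4082, -0.4082).
r_{12} = q_1·c_2 = 4.4907.
u_2 = c_2 − 4.4907·q_1 = (-0.3333, 2.8333, -2.1667).
‖u_2‖ = 3.5824, so q_2 = (-0.0930, 0.7909, -0.6048).

Q = [[-0.8165, -0.0930], [-0.4082, 0.7909], [-0.4082, -0.6048]], R = [[2.4495, 4.4907], [0.0000, 3.5824]]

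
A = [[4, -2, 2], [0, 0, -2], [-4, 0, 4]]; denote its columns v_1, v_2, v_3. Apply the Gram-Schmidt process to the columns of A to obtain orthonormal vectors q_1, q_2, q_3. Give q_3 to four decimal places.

v_1 = (4, 0, -4); ‖v_1‖ = 5.6569, so q_1 = (0.7071, 0.0000, -0.7071).
q_1·v_2 = 0.7071·(-2) + 0.0000·0 + (-0.7071)·0 = -1.4142.
u_2 = v_2 + 1.4142·q_1 = (-1.0000, 0.0000, -1.0000).
‖u_2‖ = 1.4142, so q_2 = (-0.7071, 0.0000, -0.7071).
q_1·v_3 = 0.7071·2 + 0.0000·(-2) + (-0.7071)·4 = -1.4142; q_2·v_3 = (-0.7071)·2 + 0.0000·(-2) + (-0.7071)·4 = -4.2426.
u_3 = v_3 + 1.4142·q_1 + 4.2426·q_2 = (0.0000, -2.0000, 0.0000).
‖u_3‖ = 2.0000, so q_3 = (0.0000, -1.0000, 0.0000).

q_3 = (0.0000, -1.0000, 0.0000)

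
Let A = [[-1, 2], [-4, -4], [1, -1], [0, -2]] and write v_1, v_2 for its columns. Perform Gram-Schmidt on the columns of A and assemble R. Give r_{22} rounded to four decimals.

r_{22} = 3.9511

v_1 = (-1, -4, 1, 0); ‖v_1‖ = 4.2426, so q_1 = (-0.2357, -0.9428, 0.2357, 0.0000).
q_1·v_2 = (-0.2357)·2 + (-0.9428)·(-4) + 0.2357·(-1) + 0.0000·(-2) = 3.0641.
u_2 = v_2 − 3.0641·q_1 = (2.7222, -1.1111, -1.7222, -2.0000).
r_{22} = ‖u_2‖ = 3.9511.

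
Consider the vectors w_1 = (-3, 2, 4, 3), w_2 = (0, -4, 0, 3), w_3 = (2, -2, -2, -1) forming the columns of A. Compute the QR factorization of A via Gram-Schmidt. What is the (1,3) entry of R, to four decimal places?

w_1 = (-3, 2, 4, 3); ‖w_1‖ = 6.1644, so e_1 = (-0.4867, 0.3244, 0.6489, 0.4867).
r_{13} = e_1·w_3 = -3.4066.

r_{13} = -3.4066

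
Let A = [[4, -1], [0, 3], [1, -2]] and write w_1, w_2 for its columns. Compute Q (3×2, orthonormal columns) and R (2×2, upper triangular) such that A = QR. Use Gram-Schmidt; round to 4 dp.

e_1 = w_1/‖w_1‖ = (4, 0, 1)/4.1231 = (0.9701, 0.0000, 0.2425).
r_{12} = e_1·w_2 = -1.4552.
u_2 = w_2 + 1.4552·e_1 = (0.4118, 3.0000, -1.6471).
‖u_2‖ = 3.4471, so e_2 = (0.1195, 0.8703, -0.4778).

Q = [[0.9701, 0.1195], [0.0000, 0.8703], [0.2425, -0.4778]], R = [[4.1231, -1.4552], [0.0000, 3.4471]]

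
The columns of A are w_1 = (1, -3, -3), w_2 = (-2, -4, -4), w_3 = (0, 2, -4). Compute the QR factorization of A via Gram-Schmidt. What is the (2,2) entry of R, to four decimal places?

r_{22} = 3.2444

w_1 = (1, -3, -3); ‖w_1‖ = 4.3589, so q_1 = (0.2294, -0.6882, -0.6882).
q_1·w_2 = 0.2294·(-2) + (-0.6882)·(-4) + (-0.6882)·(-4) = 5.0471.
u_2 = w_2 − 5.0471·q_1 = (-3.1579, -0.5263, -0.5263).
r_{22} = ‖u_2‖ = 3.2444.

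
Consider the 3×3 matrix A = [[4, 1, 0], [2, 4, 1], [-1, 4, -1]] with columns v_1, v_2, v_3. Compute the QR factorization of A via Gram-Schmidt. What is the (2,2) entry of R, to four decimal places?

e_1 = v_1/‖v_1‖ = (4, 2, -1)/4.5826 = (0.8729, 0.4364, -0.2182).
r_{12} = e_1·v_2 = 1.7457.
u_2 = v_2 − 1.7457·e_1 = (-0.5238, 3.2381, 4.3810).
r_{22} = ‖u_2‖ = 5.4729.

r_{22} = 5.4729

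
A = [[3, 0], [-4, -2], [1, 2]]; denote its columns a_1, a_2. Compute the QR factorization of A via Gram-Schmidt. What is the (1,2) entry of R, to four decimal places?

r_{12} = 1.9612

e_1 = a_1/‖a_1‖ = (3, -4, 1)/5.0990 = (0.5883, -0.7845, 0.1961).
r_{12} = e_1·a_2 = 1.9612.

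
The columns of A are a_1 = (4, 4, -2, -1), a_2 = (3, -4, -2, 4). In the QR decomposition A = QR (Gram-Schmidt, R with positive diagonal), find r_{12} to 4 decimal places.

q_1 = a_1/‖a_1‖ = (4, 4, -2, -1)/6.0828 = (0.6576, 0.6576, -0.3288, -0.1644).
r_{12} = q_1·a_2 = -0.6576.

r_{12} = -0.6576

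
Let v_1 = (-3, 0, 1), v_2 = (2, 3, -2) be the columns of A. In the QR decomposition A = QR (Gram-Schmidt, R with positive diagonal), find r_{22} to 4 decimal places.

v_1 = (-3, 0, 1); ‖v_1‖ = 3.1623, so q_1 = (-0.9487, 0.0000, 0.3162).
q_1·v_2 = (-0.9487)·2 + 0.0000·3 + 0.3162·(-2) = -2.5298.
u_2 = v_2 + 2.5298·q_1 = (-0.4000, 3.0000, -1.2000).
r_{22} = ‖u_2‖ = 3.2558.

r_{22} = 3.2558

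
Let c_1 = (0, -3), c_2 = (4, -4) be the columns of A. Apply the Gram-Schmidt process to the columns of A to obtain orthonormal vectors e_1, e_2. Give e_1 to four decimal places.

e_1 = (0.0000, -1.0000)

c_1 = (0, -3); ‖c_1‖ = 3.0000, so e_1 = (0.0000, -1.0000).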